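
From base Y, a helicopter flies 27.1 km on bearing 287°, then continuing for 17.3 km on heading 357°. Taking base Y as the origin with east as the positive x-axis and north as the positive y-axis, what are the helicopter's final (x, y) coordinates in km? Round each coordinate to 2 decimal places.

Leg 1 (287°, 27.1 km): east 27.1 sin 287° = -25.92, north 27.1 cos 287° = 7.92
Leg 2 (357°, 17.3 km): east 17.3 sin 357° = -0.91, north 17.3 cos 357° = 17.28
Summing: -26.82 km east, 25.20 km north → (-26.82, 25.20).

(-26.82, 25.20)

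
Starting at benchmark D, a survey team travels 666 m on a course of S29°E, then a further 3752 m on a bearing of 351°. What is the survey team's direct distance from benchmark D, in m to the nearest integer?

Leg 1 (S29°E, 666 m): east 666 sin 151° = 322.88, north 666 cos 151° = -582.50
Leg 2 (351°, 3752 m): east 3752 sin 351° = -586.94, north 3752 cos 351° = 3705.81
Net: -264.06 east, 3123.31 north. Distance = √((-264.06)² + (3123.31)²) = 3134.452 m.

3134 m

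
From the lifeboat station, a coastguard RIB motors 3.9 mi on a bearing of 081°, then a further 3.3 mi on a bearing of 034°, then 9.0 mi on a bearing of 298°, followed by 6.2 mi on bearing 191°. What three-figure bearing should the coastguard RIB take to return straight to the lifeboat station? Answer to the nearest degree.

Leg 1 (081°, 3.9 mi): east 3.9 sin 81° = 3.85, north 3.9 cos 81° = 0.61
Leg 2 (034°, 3.3 mi): east 3.3 sin 34° = 1.85, north 3.3 cos 34° = 2.74
Leg 3 (298°, 9.0 mi): east 9.0 sin 298° = -7.95, north 9.0 cos 298° = 4.23
Leg 4 (191°, 6.2 mi): east 6.2 sin 191° = -1.18, north 6.2 cos 191° = -6.09
Net displacement: -3.43 east, 1.49 north. Direction back to start is (3.43, -1.49): bearing = atan2(3.43, -1.49) mod 360° = 113.40° ≈ 113°.

113°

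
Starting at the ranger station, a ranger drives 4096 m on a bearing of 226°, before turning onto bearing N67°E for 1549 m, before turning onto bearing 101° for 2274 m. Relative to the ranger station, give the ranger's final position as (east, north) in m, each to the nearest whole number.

(712, -2674)

Leg 1 (226°, 4096 m): east 4096 sin 226° = -2946.42, north 4096 cos 226° = -2845.32
Leg 2 (N67°E, 1549 m): east 1549 sin 67° = 1425.86, north 1549 cos 67° = 605.24
Leg 3 (101°, 2274 m): east 2274 sin 101° = 2232.22, north 2274 cos 101° = -433.90
Summing: 711.67 m east, -2673.98 m north → (712, -2674).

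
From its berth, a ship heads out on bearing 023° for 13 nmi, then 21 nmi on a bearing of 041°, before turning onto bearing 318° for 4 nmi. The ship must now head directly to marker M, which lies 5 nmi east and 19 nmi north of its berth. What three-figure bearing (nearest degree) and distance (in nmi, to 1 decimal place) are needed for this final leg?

Leg 1 (023°, 13 nmi): east 13 sin 23° = 5.08, north 13 cos 23° = 11.97
Leg 2 (041°, 21 nmi): east 21 sin 41° = 13.78, north 21 cos 41° = 15.85
Leg 3 (318°, 4 nmi): east 4 sin 318° = -2.68, north 4 cos 318° = 2.97
Current position: (16.18, 30.79). Target: (5, 19). Remaining: Δeast = -11.18, Δnorth = -11.79.
Bearing = atan2(-11.18, -11.79) mod 360° = 223.48°; distance = √((-11.18)² + (-11.79)²) = 16.247 nmi.

223°, 16.2 nmi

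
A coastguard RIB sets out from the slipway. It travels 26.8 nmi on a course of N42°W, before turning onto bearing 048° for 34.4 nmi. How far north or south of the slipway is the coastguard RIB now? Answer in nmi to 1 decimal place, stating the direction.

42.9 nmi north

Leg 1 (N42°W, 26.8 nmi): east 26.8 sin 318° = -17.93, north 26.8 cos 318° = 19.92
Leg 2 (048°, 34.4 nmi): east 34.4 sin 48° = 25.56, north 34.4 cos 48° = 23.02
Net north component: 42.93 nmi.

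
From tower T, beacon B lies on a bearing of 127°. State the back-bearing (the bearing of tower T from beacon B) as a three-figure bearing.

307°

Back-bearing = 127° + 180° = 307°.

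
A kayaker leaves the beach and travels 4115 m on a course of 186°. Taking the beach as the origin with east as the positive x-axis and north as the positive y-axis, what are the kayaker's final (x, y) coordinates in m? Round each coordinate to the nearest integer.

(-430, -4092)

Leg 1 (186°, 4115 m): east 4115 sin 186° = -430.13, north 4115 cos 186° = -4092.46
Summing: -430.13 m east, -4092.46 m north → (-430, -4092).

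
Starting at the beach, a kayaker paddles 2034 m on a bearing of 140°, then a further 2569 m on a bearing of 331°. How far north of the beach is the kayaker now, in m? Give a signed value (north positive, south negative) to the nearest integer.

689 m

Leg 1 (140°, 2034 m): east 2034 sin 140° = 1307.43, north 2034 cos 140° = -1558.13
Leg 2 (331°, 2569 m): east 2569 sin 331° = -1245.48, north 2569 cos 331° = 2246.90
Net north component: 688.76 m.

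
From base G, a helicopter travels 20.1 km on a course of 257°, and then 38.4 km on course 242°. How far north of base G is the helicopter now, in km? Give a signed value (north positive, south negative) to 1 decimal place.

-22.5 km

Leg 1 (257°, 20.1 km): east 20.1 sin 257° = -19.58, north 20.1 cos 257° = -4.52
Leg 2 (242°, 38.4 km): east 38.4 sin 242° = -33.91, north 38.4 cos 242° = -18.03
Net north component: -22.55 km.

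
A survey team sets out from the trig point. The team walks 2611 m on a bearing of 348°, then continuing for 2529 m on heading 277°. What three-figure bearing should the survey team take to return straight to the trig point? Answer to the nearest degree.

133°

Leg 1 (348°, 2611 m): east 2611 sin 348° = -542.86, north 2611 cos 348° = 2553.94
Leg 2 (277°, 2529 m): east 2529 sin 277° = -2510.15, north 2529 cos 277° = 308.21
Net displacement: -3053.01 east, 2862.15 north. Direction back to start is (3053.01, -2862.15): bearing = atan2(3053.01, -2862.15) mod 360° = 133.15° ≈ 133°.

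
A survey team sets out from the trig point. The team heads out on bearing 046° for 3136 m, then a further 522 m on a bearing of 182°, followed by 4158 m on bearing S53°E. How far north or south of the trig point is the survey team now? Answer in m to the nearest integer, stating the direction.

Leg 1 (046°, 3136 m): east 3136 sin 46° = 2255.85, north 3136 cos 46° = 2178.45
Leg 2 (182°, 522 m): east 522 sin 182° = -18.22, north 522 cos 182° = -521.68
Leg 3 (S53°E, 4158 m): east 4158 sin 127° = 3320.73, north 4158 cos 127° = -2502.35
Net north component: -845.58 m.

846 m south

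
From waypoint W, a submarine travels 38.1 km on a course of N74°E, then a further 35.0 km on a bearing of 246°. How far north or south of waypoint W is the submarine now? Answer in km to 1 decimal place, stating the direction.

3.7 km south

Leg 1 (N74°E, 38.1 km): east 38.1 sin 74° = 36.62, north 38.1 cos 74° = 10.50
Leg 2 (246°, 35.0 km): east 35.0 sin 246° = -31.97, north 35.0 cos 246° = -14.24
Net north component: -3.73 km.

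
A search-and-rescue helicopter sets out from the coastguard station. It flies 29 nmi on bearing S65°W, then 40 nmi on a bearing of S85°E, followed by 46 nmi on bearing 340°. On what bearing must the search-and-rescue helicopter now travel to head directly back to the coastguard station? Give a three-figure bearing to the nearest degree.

175°

Leg 1 (S65°W, 29 nmi): east 29 sin 245° = -26.28, north 29 cos 245° = -12.26
Leg 2 (S85°E, 40 nmi): east 40 sin 95° = 39.85, north 40 cos 95° = -3.49
Leg 3 (340°, 46 nmi): east 46 sin 340° = -15.73, north 46 cos 340° = 43.23
Net displacement: -2.17 east, 27.48 north. Direction back to start is (2.17, -27.48): bearing = atan2(2.17, -27.48) mod 360° = 175.49° ≈ 175°.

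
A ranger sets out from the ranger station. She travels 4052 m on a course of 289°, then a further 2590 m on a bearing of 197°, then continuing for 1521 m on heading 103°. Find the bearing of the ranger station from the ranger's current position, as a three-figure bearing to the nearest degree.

Leg 1 (289°, 4052 m): east 4052 sin 289° = -3831.24, north 4052 cos 289° = 1319.20
Leg 2 (197°, 2590 m): east 2590 sin 197° = -757.24, north 2590 cos 197° = -2476.83
Leg 3 (103°, 1521 m): east 1521 sin 103° = 1482.02, north 1521 cos 103° = -342.15
Net displacement: -3106.47 east, -1499.78 north. Direction back to start is (3106.47, 1499.78): bearing = atan2(3106.47, 1499.78) mod 360° = 64.23° ≈ 064°.

064°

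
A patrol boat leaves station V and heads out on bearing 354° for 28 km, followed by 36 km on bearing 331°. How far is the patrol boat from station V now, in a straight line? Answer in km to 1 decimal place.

Leg 1 (354°, 28 km): east 28 sin 354° = -2.93, north 28 cos 354° = 27.85
Leg 2 (331°, 36 km): east 36 sin 331° = -17.45, north 36 cos 331° = 31.49
Net: -20.38 east, 59.33 north. Distance = √((-20.38)² + (59.33)²) = 62.735 km.

62.7 km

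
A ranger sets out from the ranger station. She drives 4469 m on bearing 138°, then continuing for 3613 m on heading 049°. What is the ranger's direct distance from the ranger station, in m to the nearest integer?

Leg 1 (138°, 4469 m): east 4469 sin 138° = 2990.34, north 4469 cos 138° = -3321.11
Leg 2 (049°, 3613 m): east 3613 sin 49° = 2726.77, north 3613 cos 49° = 2370.34
Net: 5717.11 east, -950.77 north. Distance = √((5717.11)² + (-950.77)²) = 5795.629 m.

5796 m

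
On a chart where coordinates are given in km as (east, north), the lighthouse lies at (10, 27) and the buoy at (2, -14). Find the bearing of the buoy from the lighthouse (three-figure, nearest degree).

191°

Δeast = 2 − 10 = -8.00; Δnorth = -14 − 27 = -41.00.
Bearing = atan2(Δeast, Δnorth) mod 360° = 191.04° ≈ 191°.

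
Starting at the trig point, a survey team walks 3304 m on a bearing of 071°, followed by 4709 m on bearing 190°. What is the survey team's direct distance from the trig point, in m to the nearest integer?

Leg 1 (071°, 3304 m): east 3304 sin 71° = 3123.99, north 3304 cos 71° = 1075.68
Leg 2 (190°, 4709 m): east 4709 sin 190° = -817.71, north 4709 cos 190° = -4637.46
Net: 2306.28 east, -3561.78 north. Distance = √((2306.28)² + (-3561.78)²) = 4243.258 m.

4243 m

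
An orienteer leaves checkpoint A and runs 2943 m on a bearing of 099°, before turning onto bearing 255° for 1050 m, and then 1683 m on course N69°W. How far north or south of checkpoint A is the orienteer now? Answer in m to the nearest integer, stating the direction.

Leg 1 (099°, 2943 m): east 2943 sin 99° = 2906.77, north 2943 cos 99° = -460.39
Leg 2 (255°, 1050 m): east 1050 sin 255° = -1014.22, north 1050 cos 255° = -271.76
Leg 3 (N69°W, 1683 m): east 1683 sin 291° = -1571.22, north 1683 cos 291° = 603.13
Net north component: -129.01 m.

129 m south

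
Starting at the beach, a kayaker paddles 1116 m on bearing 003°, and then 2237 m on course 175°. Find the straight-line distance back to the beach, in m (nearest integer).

Leg 1 (003°, 1116 m): east 1116 sin 3° = 58.41, north 1116 cos 3° = 1114.47
Leg 2 (175°, 2237 m): east 2237 sin 175° = 194.97, north 2237 cos 175° = -2228.49
Net: 253.37 east, -1114.02 north. Distance = √((253.37)² + (-1114.02)²) = 1142.468 m.

1142 m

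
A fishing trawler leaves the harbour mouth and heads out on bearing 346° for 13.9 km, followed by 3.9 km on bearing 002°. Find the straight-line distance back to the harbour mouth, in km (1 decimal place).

17.7 km

Leg 1 (346°, 13.9 km): east 13.9 sin 346° = -3.36, north 13.9 cos 346° = 13.49
Leg 2 (002°, 3.9 km): east 3.9 sin 2° = 0.14, north 3.9 cos 2° = 3.90
Net: -3.23 east, 17.38 north. Distance = √((-3.23)² + (17.38)²) = 17.682 km.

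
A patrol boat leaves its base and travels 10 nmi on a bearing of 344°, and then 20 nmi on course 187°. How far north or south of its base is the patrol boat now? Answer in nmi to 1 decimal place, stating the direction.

10.2 nmi south

Leg 1 (344°, 10 nmi): east 10 sin 344° = -2.76, north 10 cos 344° = 9.61
Leg 2 (187°, 20 nmi): east 20 sin 187° = -2.44, north 20 cos 187° = -19.85
Net north component: -10.24 nmi.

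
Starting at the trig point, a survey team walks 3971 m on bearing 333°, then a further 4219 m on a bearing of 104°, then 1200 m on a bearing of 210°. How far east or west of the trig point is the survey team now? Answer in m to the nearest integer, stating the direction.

Leg 1 (333°, 3971 m): east 3971 sin 333° = -1802.80, north 3971 cos 333° = 3538.19
Leg 2 (104°, 4219 m): east 4219 sin 104° = 4093.68, north 4219 cos 104° = -1020.67
Leg 3 (210°, 1200 m): east 1200 sin 210° = -600.00, north 1200 cos 210° = -1039.23
Net east component: 1690.88 m.

1691 m east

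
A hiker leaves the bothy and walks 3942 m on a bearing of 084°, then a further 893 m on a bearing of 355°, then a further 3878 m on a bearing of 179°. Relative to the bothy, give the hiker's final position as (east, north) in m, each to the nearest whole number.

(3910, -2576)

Leg 1 (084°, 3942 m): east 3942 sin 84° = 3920.41, north 3942 cos 84° = 412.05
Leg 2 (355°, 893 m): east 893 sin 355° = -77.83, north 893 cos 355° = 889.60
Leg 3 (179°, 3878 m): east 3878 sin 179° = 67.68, north 3878 cos 179° = -3877.41
Summing: 3910.26 m east, -2575.76 m north → (3910, -2576).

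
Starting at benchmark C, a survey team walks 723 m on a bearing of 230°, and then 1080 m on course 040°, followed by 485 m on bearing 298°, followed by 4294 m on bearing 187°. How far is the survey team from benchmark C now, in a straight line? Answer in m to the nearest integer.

3760 m

Leg 1 (230°, 723 m): east 723 sin 230° = -553.85, north 723 cos 230° = -464.74
Leg 2 (040°, 1080 m): east 1080 sin 40° = 694.21, north 1080 cos 40° = 827.33
Leg 3 (298°, 485 m): east 485 sin 298° = -428.23, north 485 cos 298° = 227.69
Leg 4 (187°, 4294 m): east 4294 sin 187° = -523.31, north 4294 cos 187° = -4261.99
Net: -811.18 east, -3671.71 north. Distance = √((-811.18)² + (-3671.71)²) = 3760.244 m.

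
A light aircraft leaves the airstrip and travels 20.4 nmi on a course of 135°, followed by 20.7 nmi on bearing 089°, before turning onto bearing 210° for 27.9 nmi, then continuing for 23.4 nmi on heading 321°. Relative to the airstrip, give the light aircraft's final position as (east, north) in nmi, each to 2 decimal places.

(6.45, -20.04)

Leg 1 (135°, 20.4 nmi): east 20.4 sin 135° = 14.42, north 20.4 cos 135° = -14.42
Leg 2 (089°, 20.7 nmi): east 20.7 sin 89° = 20.70, north 20.7 cos 89° = 0.36
Leg 3 (210°, 27.9 nmi): east 27.9 sin 210° = -13.95, north 27.9 cos 210° = -24.16
Leg 4 (321°, 23.4 nmi): east 23.4 sin 321° = -14.73, north 23.4 cos 321° = 18.19
Summing: 6.45 nmi east, -20.04 nmi north → (6.45, -20.04).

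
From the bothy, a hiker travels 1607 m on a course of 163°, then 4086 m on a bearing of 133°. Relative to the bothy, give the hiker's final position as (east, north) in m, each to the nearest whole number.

(3458, -4323)

Leg 1 (163°, 1607 m): east 1607 sin 163° = 469.84, north 1607 cos 163° = -1536.78
Leg 2 (133°, 4086 m): east 4086 sin 133° = 2988.31, north 4086 cos 133° = -2786.65
Summing: 3458.15 m east, -4323.43 m north → (3458, -4323).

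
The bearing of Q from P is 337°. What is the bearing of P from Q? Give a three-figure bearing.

Back-bearing = 337° − 180° = 157°.

157°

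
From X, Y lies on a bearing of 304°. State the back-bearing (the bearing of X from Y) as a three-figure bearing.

124°

Back-bearing = 304° − 180° = 124°.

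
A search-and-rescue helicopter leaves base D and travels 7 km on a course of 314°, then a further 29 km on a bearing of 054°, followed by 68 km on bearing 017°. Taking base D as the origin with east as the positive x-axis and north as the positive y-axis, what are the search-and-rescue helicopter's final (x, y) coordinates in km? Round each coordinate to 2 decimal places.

Leg 1 (314°, 7 km): east 7 sin 314° = -5.04, north 7 cos 314° = 4.86
Leg 2 (054°, 29 km): east 29 sin 54° = 23.46, north 29 cos 54° = 17.05
Leg 3 (017°, 68 km): east 68 sin 17° = 19.88, north 68 cos 17° = 65.03
Summing: 38.31 km east, 86.94 km north → (38.31, 86.94).

(38.31, 86.94)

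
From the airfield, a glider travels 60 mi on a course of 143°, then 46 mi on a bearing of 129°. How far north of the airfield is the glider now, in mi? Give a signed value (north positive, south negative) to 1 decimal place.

-76.9 mi

Leg 1 (143°, 60 mi): east 60 sin 143° = 36.11, north 60 cos 143° = -47.92
Leg 2 (129°, 46 mi): east 46 sin 129° = 35.75, north 46 cos 129° = -28.95
Net north component: -76.87 mi.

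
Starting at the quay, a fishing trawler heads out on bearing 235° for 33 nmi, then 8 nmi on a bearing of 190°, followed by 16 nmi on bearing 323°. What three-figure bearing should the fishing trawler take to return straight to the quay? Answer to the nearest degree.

Leg 1 (235°, 33 nmi): east 33 sin 235° = -27.03, north 33 cos 235° = -18.93
Leg 2 (190°, 8 nmi): east 8 sin 190° = -1.39, north 8 cos 190° = -7.88
Leg 3 (323°, 16 nmi): east 16 sin 323° = -9.63, north 16 cos 323° = 12.78
Net displacement: -38.05 east, -14.03 north. Direction back to start is (38.05, 14.03): bearing = atan2(38.05, 14.03) mod 360° = 69.76° ≈ 070°.

070°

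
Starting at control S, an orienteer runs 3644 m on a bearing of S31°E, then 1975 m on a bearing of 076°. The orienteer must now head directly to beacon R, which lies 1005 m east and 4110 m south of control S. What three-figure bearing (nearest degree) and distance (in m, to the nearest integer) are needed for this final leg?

Leg 1 (S31°E, 3644 m): east 3644 sin 149° = 1876.80, north 3644 cos 149° = -3123.52
Leg 2 (076°, 1975 m): east 1975 sin 76° = 1916.33, north 1975 cos 76° = 477.80
Current position: (3793.13, -2645.72). Target: (1005, -4110). Remaining: Δeast = -2788.13, Δnorth = -1464.28.
Bearing = atan2(-2788.13, -1464.28) mod 360° = 242.29°; distance = √((-2788.13)² + (-1464.28)²) = 3149.253 m.

242°, 3149 m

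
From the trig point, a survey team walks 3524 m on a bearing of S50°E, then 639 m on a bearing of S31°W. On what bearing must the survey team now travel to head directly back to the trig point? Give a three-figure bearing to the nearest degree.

Leg 1 (S50°E, 3524 m): east 3524 sin 130° = 2699.54, north 3524 cos 130° = -2265.18
Leg 2 (S31°W, 639 m): east 639 sin 211° = -329.11, north 639 cos 211° = -547.73
Net displacement: 2370.43 east, -2812.91 north. Direction back to start is (-2370.43, 2812.91): bearing = atan2(-2370.43, 2812.91) mod 360° = 319.88° ≈ 320°.

320°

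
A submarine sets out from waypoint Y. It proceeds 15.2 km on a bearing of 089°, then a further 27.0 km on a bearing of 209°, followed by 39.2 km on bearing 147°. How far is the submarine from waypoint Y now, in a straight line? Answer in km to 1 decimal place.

Leg 1 (089°, 15.2 km): east 15.2 sin 89° = 15.20, north 15.2 cos 89° = 0.27
Leg 2 (209°, 27.0 km): east 27.0 sin 209° = -13.09, north 27.0 cos 209° = -23.61
Leg 3 (147°, 39.2 km): east 39.2 sin 147° = 21.35, north 39.2 cos 147° = -32.88
Net: 23.46 east, -56.23 north. Distance = √((23.46)² + (-56.23)²) = 60.923 km.

60.9 km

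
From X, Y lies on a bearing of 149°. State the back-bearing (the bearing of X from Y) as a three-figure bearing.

Back-bearing = 149° + 180° = 329°.

329°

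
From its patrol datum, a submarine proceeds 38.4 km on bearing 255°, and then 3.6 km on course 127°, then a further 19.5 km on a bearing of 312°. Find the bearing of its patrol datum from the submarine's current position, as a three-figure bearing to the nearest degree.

091°

Leg 1 (255°, 38.4 km): east 38.4 sin 255° = -37.09, north 38.4 cos 255° = -9.94
Leg 2 (127°, 3.6 km): east 3.6 sin 127° = 2.88, north 3.6 cos 127° = -2.17
Leg 3 (312°, 19.5 km): east 19.5 sin 312° = -14.49, north 19.5 cos 312° = 13.05
Net displacement: -48.71 east, 0.94 north. Direction back to start is (48.71, -0.94): bearing = atan2(48.71, -0.94) mod 360° = 91.11° ≈ 091°.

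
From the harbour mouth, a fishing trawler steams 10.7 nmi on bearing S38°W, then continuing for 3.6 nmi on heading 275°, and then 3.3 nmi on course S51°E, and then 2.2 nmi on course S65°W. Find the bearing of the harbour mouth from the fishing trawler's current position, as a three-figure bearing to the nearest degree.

041°

Leg 1 (S38°W, 10.7 nmi): east 10.7 sin 218° = -6.59, north 10.7 cos 218° = -8.43
Leg 2 (275°, 3.6 nmi): east 3.6 sin 275° = -3.59, north 3.6 cos 275° = 0.31
Leg 3 (S51°E, 3.3 nmi): east 3.3 sin 129° = 2.56, north 3.3 cos 129° = -2.08
Leg 4 (S65°W, 2.2 nmi): east 2.2 sin 245° = -1.99, north 2.2 cos 245° = -0.93
Net displacement: -9.60 east, -11.12 north. Direction back to start is (9.60, 11.12): bearing = atan2(9.60, 11.12) mod 360° = 40.80° ≈ 041°.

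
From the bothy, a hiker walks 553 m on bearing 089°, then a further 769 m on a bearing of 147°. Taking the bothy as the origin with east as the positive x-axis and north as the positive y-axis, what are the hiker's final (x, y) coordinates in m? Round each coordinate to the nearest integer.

Leg 1 (089°, 553 m): east 553 sin 89° = 552.92, north 553 cos 89° = 9.65
Leg 2 (147°, 769 m): east 769 sin 147° = 418.83, north 769 cos 147° = -644.94
Summing: 971.74 m east, -635.29 m north → (972, -635).

(972, -635)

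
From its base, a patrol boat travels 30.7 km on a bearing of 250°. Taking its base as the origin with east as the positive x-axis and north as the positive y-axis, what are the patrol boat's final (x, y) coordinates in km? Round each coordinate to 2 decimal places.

Leg 1 (250°, 30.7 km): east 30.7 sin 250° = -28.85, north 30.7 cos 250° = -10.50
Summing: -28.85 km east, -10.50 km north → (-28.85, -10.50).

(-28.85, -10.50)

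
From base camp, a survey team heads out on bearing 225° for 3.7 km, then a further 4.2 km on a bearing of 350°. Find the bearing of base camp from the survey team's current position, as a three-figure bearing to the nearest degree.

114°

Leg 1 (225°, 3.7 km): east 3.7 sin 225° = -2.62, north 3.7 cos 225° = -2.62
Leg 2 (350°, 4.2 km): east 4.2 sin 350° = -0.73, north 4.2 cos 350° = 4.14
Net displacement: -3.35 east, 1.52 north. Direction back to start is (3.35, -1.52): bearing = atan2(3.35, -1.52) mod 360° = 114.43° ≈ 114°.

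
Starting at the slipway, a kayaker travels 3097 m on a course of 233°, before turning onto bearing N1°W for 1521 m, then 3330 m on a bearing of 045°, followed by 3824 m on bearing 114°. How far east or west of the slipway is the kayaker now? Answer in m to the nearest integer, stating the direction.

Leg 1 (233°, 3097 m): east 3097 sin 233° = -2473.37, north 3097 cos 233° = -1863.82
Leg 2 (N1°W, 1521 m): east 1521 sin 359° = -26.55, north 1521 cos 359° = 1520.77
Leg 3 (045°, 3330 m): east 3330 sin 45° = 2354.67, north 3330 cos 45° = 2354.67
Leg 4 (114°, 3824 m): east 3824 sin 114° = 3493.40, north 3824 cos 114° = -1555.36
Net east component: 3348.14 m.

3348 m east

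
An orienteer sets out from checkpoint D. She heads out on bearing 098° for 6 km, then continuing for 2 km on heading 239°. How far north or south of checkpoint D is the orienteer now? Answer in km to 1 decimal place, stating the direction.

1.9 km south

Leg 1 (098°, 6 km): east 6 sin 98° = 5.94, north 6 cos 98° = -0.84
Leg 2 (239°, 2 km): east 2 sin 239° = -1.71, north 2 cos 239° = -1.03
Net north component: -1.87 km.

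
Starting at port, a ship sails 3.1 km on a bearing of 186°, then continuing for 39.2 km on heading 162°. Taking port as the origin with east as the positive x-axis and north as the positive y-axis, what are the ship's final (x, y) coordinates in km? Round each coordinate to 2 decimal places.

Leg 1 (186°, 3.1 km): east 3.1 sin 186° = -0.32, north 3.1 cos 186° = -3.08
Leg 2 (162°, 39.2 km): east 39.2 sin 162° = 12.11, north 39.2 cos 162° = -37.28
Summing: 11.79 km east, -40.36 km north → (11.79, -40.36).

(11.79, -40.36)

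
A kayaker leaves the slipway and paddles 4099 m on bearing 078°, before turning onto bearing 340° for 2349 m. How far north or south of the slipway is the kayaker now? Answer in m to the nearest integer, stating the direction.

Leg 1 (078°, 4099 m): east 4099 sin 78° = 4009.43, north 4099 cos 78° = 852.23
Leg 2 (340°, 2349 m): east 2349 sin 340° = -803.41, north 2349 cos 340° = 2207.34
Net north component: 3059.57 m.

3060 m north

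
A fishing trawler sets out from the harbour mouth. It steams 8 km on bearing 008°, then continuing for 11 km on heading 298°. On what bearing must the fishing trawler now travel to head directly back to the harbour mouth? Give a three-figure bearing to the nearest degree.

147°

Leg 1 (008°, 8 km): east 8 sin 8° = 1.11, north 8 cos 8° = 7.92
Leg 2 (298°, 11 km): east 11 sin 298° = -9.71, north 11 cos 298° = 5.16
Net displacement: -8.60 east, 13.09 north. Direction back to start is (8.60, -13.09): bearing = atan2(8.60, -13.09) mod 360° = 146.69° ≈ 147°.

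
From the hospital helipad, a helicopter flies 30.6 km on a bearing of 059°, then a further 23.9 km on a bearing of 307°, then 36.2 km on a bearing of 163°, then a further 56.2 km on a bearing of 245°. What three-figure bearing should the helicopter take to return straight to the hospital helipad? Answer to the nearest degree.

Leg 1 (059°, 30.6 km): east 30.6 sin 59° = 26.23, north 30.6 cos 59° = 15.76
Leg 2 (307°, 23.9 km): east 23.9 sin 307° = -19.09, north 23.9 cos 307° = 14.38
Leg 3 (163°, 36.2 km): east 36.2 sin 163° = 10.58, north 36.2 cos 163° = -34.62
Leg 4 (245°, 56.2 km): east 56.2 sin 245° = -50.93, north 56.2 cos 245° = -23.75
Net displacement: -33.21 east, -28.23 north. Direction back to start is (33.21, 28.23): bearing = atan2(33.21, 28.23) mod 360° = 49.64° ≈ 050°.

050°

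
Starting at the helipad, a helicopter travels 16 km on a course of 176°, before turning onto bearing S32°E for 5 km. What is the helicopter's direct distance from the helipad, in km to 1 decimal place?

Leg 1 (176°, 16 km): east 16 sin 176° = 1.12, north 16 cos 176° = -15.96
Leg 2 (S32°E, 5 km): east 5 sin 148° = 2.65, north 5 cos 148° = -4.24
Net: 3.77 east, -20.20 north. Distance = √((3.77)² + (-20.20)²) = 20.549 km.

20.5 km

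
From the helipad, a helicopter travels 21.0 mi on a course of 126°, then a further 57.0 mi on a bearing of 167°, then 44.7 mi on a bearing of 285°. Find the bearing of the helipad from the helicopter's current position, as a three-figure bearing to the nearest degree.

Leg 1 (126°, 21.0 mi): east 21.0 sin 126° = 16.99, north 21.0 cos 126° = -12.34
Leg 2 (167°, 57.0 mi): east 57.0 sin 167° = 12.82, north 57.0 cos 167° = -55.54
Leg 3 (285°, 44.7 mi): east 44.7 sin 285° = -43.18, north 44.7 cos 285° = 11.57
Net displacement: -13.37 east, -56.31 north. Direction back to start is (13.37, 56.31): bearing = atan2(13.37, 56.31) mod 360° = 13.35° ≈ 013°.

013°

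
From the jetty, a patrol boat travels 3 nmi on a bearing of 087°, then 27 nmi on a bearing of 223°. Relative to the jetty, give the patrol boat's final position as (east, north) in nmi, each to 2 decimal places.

(-15.42, -19.59)

Leg 1 (087°, 3 nmi): east 3 sin 87° = 3.00, north 3 cos 87° = 0.16
Leg 2 (223°, 27 nmi): east 27 sin 223° = -18.41, north 27 cos 223° = -19.75
Summing: -15.42 nmi east, -19.59 nmi north → (-15.42, -19.59).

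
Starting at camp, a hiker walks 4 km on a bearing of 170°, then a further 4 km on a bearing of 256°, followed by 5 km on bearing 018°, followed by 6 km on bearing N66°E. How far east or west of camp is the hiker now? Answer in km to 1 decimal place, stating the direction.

3.8 km east

Leg 1 (170°, 4 km): east 4 sin 170° = 0.69, north 4 cos 170° = -3.94
Leg 2 (256°, 4 km): east 4 sin 256° = -3.88, north 4 cos 256° = -0.97
Leg 3 (018°, 5 km): east 5 sin 18° = 1.55, north 5 cos 18° = 4.76
Leg 4 (N66°E, 6 km): east 6 sin 66° = 5.48, north 6 cos 66° = 2.44
Net east component: 3.84 km.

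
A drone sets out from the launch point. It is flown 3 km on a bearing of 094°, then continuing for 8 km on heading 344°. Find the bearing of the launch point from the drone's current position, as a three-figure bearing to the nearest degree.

Leg 1 (094°, 3 km): east 3 sin 94° = 2.99, north 3 cos 94° = -0.21
Leg 2 (344°, 8 km): east 8 sin 344° = -2.21, north 8 cos 344° = 7.69
Net displacement: 0.79 east, 7.48 north. Direction back to start is (-0.79, -7.48): bearing = atan2(-0.79, -7.48) mod 360° = 186.01° ≈ 186°.

186°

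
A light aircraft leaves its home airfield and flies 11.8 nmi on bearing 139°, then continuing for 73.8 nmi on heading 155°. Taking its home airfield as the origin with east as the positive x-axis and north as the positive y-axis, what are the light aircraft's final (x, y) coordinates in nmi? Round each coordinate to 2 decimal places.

(38.93, -75.79)

Leg 1 (139°, 11.8 nmi): east 11.8 sin 139° = 7.74, north 11.8 cos 139° = -8.91
Leg 2 (155°, 73.8 nmi): east 73.8 sin 155° = 31.19, north 73.8 cos 155° = -66.89
Summing: 38.93 nmi east, -75.79 nmi north → (38.93, -75.79).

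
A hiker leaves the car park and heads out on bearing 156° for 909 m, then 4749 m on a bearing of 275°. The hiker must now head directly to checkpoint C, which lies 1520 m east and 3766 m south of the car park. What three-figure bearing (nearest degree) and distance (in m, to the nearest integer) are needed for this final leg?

120°, 6768 m

Leg 1 (156°, 909 m): east 909 sin 156° = 369.72, north 909 cos 156° = -830.41
Leg 2 (275°, 4749 m): east 4749 sin 275° = -4730.93, north 4749 cos 275° = 413.90
Current position: (-4361.21, -416.51). Target: (1520, -3766). Remaining: Δeast = 5881.21, Δnorth = -3349.49.
Bearing = atan2(5881.21, -3349.49) mod 360° = 119.66°; distance = √((5881.21)² + (-3349.49)²) = 6768.135 m.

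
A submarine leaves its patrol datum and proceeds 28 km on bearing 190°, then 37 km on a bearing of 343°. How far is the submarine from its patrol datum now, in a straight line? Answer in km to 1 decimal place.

Leg 1 (190°, 28 km): east 28 sin 190° = -4.86, north 28 cos 190° = -27.57
Leg 2 (343°, 37 km): east 37 sin 343° = -10.82, north 37 cos 343° = 35.38
Net: -15.68 east, 7.81 north. Distance = √((-15.68)² + (7.81)²) = 17.517 km.

17.5 km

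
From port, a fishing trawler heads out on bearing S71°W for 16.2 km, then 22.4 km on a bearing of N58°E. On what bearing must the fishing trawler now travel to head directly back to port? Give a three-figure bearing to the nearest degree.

Leg 1 (S71°W, 16.2 km): east 16.2 sin 251° = -15.32, north 16.2 cos 251° = -5.27
Leg 2 (N58°E, 22.4 km): east 22.4 sin 58° = 19.00, north 22.4 cos 58° = 11.87
Net displacement: 3.68 east, 6.60 north. Direction back to start is (-3.68, -6.60): bearing = atan2(-3.68, -6.60) mod 360° = 209.15° ≈ 209°.

209°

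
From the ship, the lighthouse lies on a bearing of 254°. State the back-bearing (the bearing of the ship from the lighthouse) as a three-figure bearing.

Back-bearing = 254° − 180° = 074°.

074°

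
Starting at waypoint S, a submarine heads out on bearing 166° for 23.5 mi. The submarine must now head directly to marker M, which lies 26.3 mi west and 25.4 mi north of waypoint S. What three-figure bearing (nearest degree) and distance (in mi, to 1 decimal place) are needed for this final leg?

Leg 1 (166°, 23.5 mi): east 23.5 sin 166° = 5.69, north 23.5 cos 166° = -22.80
Current position: (5.69, -22.80). Target: (-26.3, 25.4). Remaining: Δeast = -31.99, Δnorth = 48.20.
Bearing = atan2(-31.99, 48.20) mod 360° = 326.43°; distance = √((-31.99)² + (48.20)²) = 57.849 mi.

326°, 57.8 mi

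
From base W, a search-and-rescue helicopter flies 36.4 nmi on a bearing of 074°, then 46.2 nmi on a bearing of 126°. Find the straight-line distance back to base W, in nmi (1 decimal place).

74.4 nmi

Leg 1 (074°, 36.4 nmi): east 36.4 sin 74° = 34.99, north 36.4 cos 74° = 10.03
Leg 2 (126°, 46.2 nmi): east 46.2 sin 126° = 37.38, north 46.2 cos 126° = -27.16
Net: 72.37 east, -17.12 north. Distance = √((72.37)² + (-17.12)²) = 74.365 nmi.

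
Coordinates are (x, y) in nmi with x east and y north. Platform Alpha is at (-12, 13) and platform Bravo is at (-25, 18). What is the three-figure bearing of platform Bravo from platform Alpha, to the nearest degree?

Δeast = -25 − -12 = -13.00; Δnorth = 18 − 13 = 5.00.
Bearing = atan2(Δeast, Δnorth) mod 360° = 291.04° ≈ 291°.

291°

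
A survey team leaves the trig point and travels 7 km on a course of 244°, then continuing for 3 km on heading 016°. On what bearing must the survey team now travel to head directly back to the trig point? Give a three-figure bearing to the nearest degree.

088°

Leg 1 (244°, 7 km): east 7 sin 244° = -6.29, north 7 cos 244° = -3.07
Leg 2 (016°, 3 km): east 3 sin 16° = 0.83, north 3 cos 16° = 2.88
Net displacement: -5.46 east, -0.18 north. Direction back to start is (5.46, 0.18): bearing = atan2(5.46, 0.18) mod 360° = 88.06° ≈ 088°.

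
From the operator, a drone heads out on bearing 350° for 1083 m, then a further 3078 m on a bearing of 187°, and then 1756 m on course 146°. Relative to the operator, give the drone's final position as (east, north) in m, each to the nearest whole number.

(419, -3444)

Leg 1 (350°, 1083 m): east 1083 sin 350° = -188.06, north 1083 cos 350° = 1066.55
Leg 2 (187°, 3078 m): east 3078 sin 187° = -375.11, north 3078 cos 187° = -3055.06
Leg 3 (146°, 1756 m): east 1756 sin 146° = 981.94, north 1756 cos 146° = -1455.79
Summing: 418.77 m east, -3444.30 m north → (419, -3444).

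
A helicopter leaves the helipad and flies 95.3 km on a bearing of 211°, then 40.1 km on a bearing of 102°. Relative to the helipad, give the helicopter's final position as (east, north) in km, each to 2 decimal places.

(-9.86, -90.03)

Leg 1 (211°, 95.3 km): east 95.3 sin 211° = -49.08, north 95.3 cos 211° = -81.69
Leg 2 (102°, 40.1 km): east 40.1 sin 102° = 39.22, north 40.1 cos 102° = -8.34
Summing: -9.86 km east, -90.03 km north → (-9.86, -90.03).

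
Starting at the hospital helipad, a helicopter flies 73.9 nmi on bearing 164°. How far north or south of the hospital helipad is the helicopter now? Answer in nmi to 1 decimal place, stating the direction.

Leg 1 (164°, 73.9 nmi): east 73.9 sin 164° = 20.37, north 73.9 cos 164° = -71.04
Net north component: -71.04 nmi.

71.0 nmi south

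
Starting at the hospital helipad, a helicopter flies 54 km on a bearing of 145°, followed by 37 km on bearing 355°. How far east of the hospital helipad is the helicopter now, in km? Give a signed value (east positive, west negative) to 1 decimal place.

27.7 km

Leg 1 (145°, 54 km): east 54 sin 145° = 30.97, north 54 cos 145° = -44.23
Leg 2 (355°, 37 km): east 37 sin 355° = -3.22, north 37 cos 355° = 36.86
Net east component: 27.75 km.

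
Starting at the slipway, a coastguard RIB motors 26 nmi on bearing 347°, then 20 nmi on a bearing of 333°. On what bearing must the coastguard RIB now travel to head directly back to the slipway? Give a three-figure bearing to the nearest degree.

161°

Leg 1 (347°, 26 nmi): east 26 sin 347° = -5.85, north 26 cos 347° = 25.33
Leg 2 (333°, 20 nmi): east 20 sin 333° = -9.08, north 20 cos 333° = 17.82
Net displacement: -14.93 east, 43.15 north. Direction back to start is (14.93, -43.15): bearing = atan2(14.93, -43.15) mod 360° = 160.92° ≈ 161°.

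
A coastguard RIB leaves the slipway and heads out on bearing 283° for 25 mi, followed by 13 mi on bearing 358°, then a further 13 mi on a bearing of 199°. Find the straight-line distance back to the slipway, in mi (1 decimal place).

Leg 1 (283°, 25 mi): east 25 sin 283° = -24.36, north 25 cos 283° = 5.62
Leg 2 (358°, 13 mi): east 13 sin 358° = -0.45, north 13 cos 358° = 12.99
Leg 3 (199°, 13 mi): east 13 sin 199° = -4.23, north 13 cos 199° = -12.29
Net: -29.05 east, 6.32 north. Distance = √((-29.05)² + (6.32)²) = 29.726 mi.

29.7 mi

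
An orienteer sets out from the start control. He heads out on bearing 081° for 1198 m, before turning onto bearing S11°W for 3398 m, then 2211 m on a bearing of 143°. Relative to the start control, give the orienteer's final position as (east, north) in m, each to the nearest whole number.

Leg 1 (081°, 1198 m): east 1198 sin 81° = 1183.25, north 1198 cos 81° = 187.41
Leg 2 (S11°W, 3398 m): east 3398 sin 191° = -648.37, north 3398 cos 191° = -3335.57
Leg 3 (143°, 2211 m): east 2211 sin 143° = 1330.61, north 2211 cos 143° = -1765.78
Summing: 1865.49 m east, -4913.94 m north → (1865, -4914).

(1865, -4914)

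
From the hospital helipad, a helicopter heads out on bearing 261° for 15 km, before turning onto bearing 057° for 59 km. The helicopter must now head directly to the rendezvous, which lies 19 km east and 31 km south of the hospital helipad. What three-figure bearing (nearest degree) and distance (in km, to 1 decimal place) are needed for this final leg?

Leg 1 (261°, 15 km): east 15 sin 261° = -14.82, north 15 cos 261° = -2.35
Leg 2 (057°, 59 km): east 59 sin 57° = 49.48, north 59 cos 57° = 32.13
Current position: (34.67, 29.79). Target: (19, -31). Remaining: Δeast = -15.67, Δnorth = -60.79.
Bearing = atan2(-15.67, -60.79) mod 360° = 194.45°; distance = √((-15.67)² + (-60.79)²) = 62.774 km.

194°, 62.8 km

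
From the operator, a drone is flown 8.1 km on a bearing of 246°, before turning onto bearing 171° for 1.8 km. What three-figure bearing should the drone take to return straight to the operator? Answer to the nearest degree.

055°

Leg 1 (246°, 8.1 km): east 8.1 sin 246° = -7.40, north 8.1 cos 246° = -3.29
Leg 2 (171°, 1.8 km): east 1.8 sin 171° = 0.28, north 1.8 cos 171° = -1.78
Net displacement: -7.12 east, -5.07 north. Direction back to start is (7.12, 5.07): bearing = atan2(7.12, 5.07) mod 360° = 54.53° ≈ 055°.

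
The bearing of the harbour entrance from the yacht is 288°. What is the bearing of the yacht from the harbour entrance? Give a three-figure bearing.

108°

Back-bearing = 288° − 180° = 108°.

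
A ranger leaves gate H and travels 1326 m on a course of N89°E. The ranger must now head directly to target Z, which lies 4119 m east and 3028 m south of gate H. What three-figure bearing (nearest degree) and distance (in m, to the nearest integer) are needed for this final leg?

138°, 4137 m

Leg 1 (N89°E, 1326 m): east 1326 sin 89° = 1325.80, north 1326 cos 89° = 23.14
Current position: (1325.80, 23.14). Target: (4119, -3028). Remaining: Δeast = 2793.20, Δnorth = -3051.14.
Bearing = atan2(2793.20, -3051.14) mod 360° = 137.53°; distance = √((2793.20)² + (-3051.14)²) = 4136.598 m.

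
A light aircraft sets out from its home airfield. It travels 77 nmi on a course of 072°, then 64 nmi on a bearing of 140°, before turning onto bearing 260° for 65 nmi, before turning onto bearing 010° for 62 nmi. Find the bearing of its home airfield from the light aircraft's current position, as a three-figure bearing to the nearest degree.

Leg 1 (072°, 77 nmi): east 77 sin 72° = 73.23, north 77 cos 72° = 23.79
Leg 2 (140°, 64 nmi): east 64 sin 140° = 41.14, north 64 cos 140° = -49.03
Leg 3 (260°, 65 nmi): east 65 sin 260° = -64.01, north 65 cos 260° = -11.29
Leg 4 (010°, 62 nmi): east 62 sin 10° = 10.77, north 62 cos 10° = 61.06
Net displacement: 61.12 east, 24.54 north. Direction back to start is (-61.12, -24.54): bearing = atan2(-61.12, -24.54) mod 360° = 248.13° ≈ 248°.

248°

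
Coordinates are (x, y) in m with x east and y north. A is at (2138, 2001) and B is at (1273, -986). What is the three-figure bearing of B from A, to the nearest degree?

196°

Δeast = 1273 − 2138 = -865.00; Δnorth = -986 − 2001 = -2987.00.
Bearing = atan2(Δeast, Δnorth) mod 360° = 196.15° ≈ 196°.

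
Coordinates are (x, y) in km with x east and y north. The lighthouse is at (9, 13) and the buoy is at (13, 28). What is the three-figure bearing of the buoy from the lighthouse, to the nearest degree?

Δeast = 13 − 9 = 4.00; Δnorth = 28 − 13 = 15.00.
Bearing = atan2(Δeast, Δnorth) mod 360° = 14.93° ≈ 015°.

015°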